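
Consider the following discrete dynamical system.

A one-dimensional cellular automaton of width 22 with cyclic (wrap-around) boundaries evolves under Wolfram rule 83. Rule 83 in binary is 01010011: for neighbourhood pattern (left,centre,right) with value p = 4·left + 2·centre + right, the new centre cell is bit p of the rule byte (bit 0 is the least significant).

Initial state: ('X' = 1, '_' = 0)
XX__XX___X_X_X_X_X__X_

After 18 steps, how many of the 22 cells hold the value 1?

k=0  XX__XX___X_X_X_X_X__X_
k=1  _XXX_XXXX_________XX__
k=2  X__X____XXXXXXXXXX_XXX
k=3  XXX_XXXX_________X____
k=4  __X____XXXXXXXXXX_XXXX
k=5  XX_XXXX_________X____X
k=6  _X____XXXXXXXXXX_XXXX_
k=7  X_XXXX_________X____XX
k=8  X____XXXXXXXXXX_XXXX__
k=9  _XXXX_________X____XXX
k=10  ____XXXXXXXXXX_XXXX__X
k=11  XXXX_________X____XXX_
k=12  ___XXXXXXXXXX_XXXX__X_
k=13  XXX_________X____XXX_X
k=14  __XXXXXXXXXX_XXXX__X__
k=15  XX_________X____XXX_XX
k=16  _XXXXXXXXXX_XXXX__X___
k=17  X_________X____XXX_XXX
k=18  XXXXXXXXXX_XXXX__X____

15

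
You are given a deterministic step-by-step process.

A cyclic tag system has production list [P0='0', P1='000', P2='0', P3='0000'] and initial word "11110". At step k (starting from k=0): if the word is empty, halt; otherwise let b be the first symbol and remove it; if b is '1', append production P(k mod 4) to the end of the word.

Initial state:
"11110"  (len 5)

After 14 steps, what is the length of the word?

0

k=0  "11110"  (len 5)
k=1  "11100"  (len 5)
k=2  "1100000"  (len 7)
k=3  "1000000"  (len 7)
k=4  "0000000000"  (len 10)
k=5  "000000000"  (len 9)
k=6  "00000000"  (len 8)
k=7  "0000000"  (len 7)
k=8  "000000"  (len 6)
k=9  "00000"  (len 5)
k=10  "0000"  (len 4)
k=11  "000"  (len 3)
k=12  "00"  (len 2)
k=13  "0"  (len 1)
k=14  (halted — word empty)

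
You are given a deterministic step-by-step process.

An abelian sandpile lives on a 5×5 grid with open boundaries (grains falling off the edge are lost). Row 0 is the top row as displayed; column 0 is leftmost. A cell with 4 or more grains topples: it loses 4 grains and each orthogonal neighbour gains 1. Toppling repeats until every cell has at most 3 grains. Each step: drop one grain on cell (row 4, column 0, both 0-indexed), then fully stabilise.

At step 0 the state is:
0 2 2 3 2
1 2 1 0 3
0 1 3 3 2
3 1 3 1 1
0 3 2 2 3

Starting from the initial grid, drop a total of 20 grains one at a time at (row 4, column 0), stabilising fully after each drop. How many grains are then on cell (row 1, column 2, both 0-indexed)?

k=0  0 2 2 3 2
1 2 1 0 3
0 1 3 3 2
3 1 3 1 1
0 3 2 2 3
k=1  0 2 2 3 2
1 2 1 0 3
0 1 3 3 2
3 1 3 1 1
1 3 2 2 3
k=2  0 2 2 3 2
1 2 1 0 3
0 1 3 3 2
3 1 3 1 1
2 3 2 2 3
k=3  0 2 2 3 2
1 2 1 0 3
0 1 3 3 2
3 1 3 1 1
3 3 2 2 3
k=4  0 2 2 3 2
1 2 1 0 3
1 1 3 3 2
0 3 3 1 1
2 0 3 2 3
k=5  0 2 2 3 2
1 2 1 0 3
1 1 3 3 2
0 3 3 1 1
3 0 3 2 3
k=6  0 2 2 3 2
1 2 1 0 3
1 1 3 3 2
1 3 3 1 1
0 1 3 2 3
k=7  0 2 2 3 2
1 2 1 0 3
1 1 3 3 2
1 3 3 1 1
1 1 3 2 3
k=8  0 2 2 3 2
1 2 1 0 3
1 1 3 3 2
1 3 3 1 1
2 1 3 2 3
k=9  0 2 2 3 2
1 2 1 0 3
1 1 3 3 2
1 3 3 1 1
3 1 3 2 3
k=10  0 2 2 3 2
1 2 1 0 3
1 1 3 3 2
2 3 3 1 1
0 2 3 2 3
k=11  0 2 2 3 2
1 2 1 0 3
1 1 3 3 2
2 3 3 1 1
1 2 3 2 3
k=12  0 2 2 3 2
1 2 1 0 3
1 1 3 3 2
2 3 3 1 1
2 2 3 2 3
k=13  0 2 2 3 2
1 2 1 0 3
1 1 3 3 2
2 3 3 1 1
3 2 3 2 3
k=14  0 2 2 3 2
1 2 1 0 3
1 1 3 3 2
3 3 3 1 1
0 3 3 2 3
k=15  0 2 2 3 2
1 2 1 0 3
1 1 3 3 2
3 3 3 1 1
1 3 3 2 3
k=16  0 2 2 3 2
1 2 1 0 3
1 1 3 3 2
3 3 3 1 1
2 3 3 2 3
k=17  0 2 2 3 2
1 2 1 0 3
1 1 3 3 2
3 3 3 1 1
3 3 3 2 3
k=18  0 2 2 3 2
1 2 2 1 3
2 3 1 0 3
1 2 2 3 1
2 2 1 3 3
k=19  0 2 2 3 2
1 2 2 1 3
2 3 1 0 3
1 2 2 3 1
3 2 1 3 3
k=20  0 2 2 3 2
1 2 2 1 3
2 3 1 0 3
2 2 2 3 1
0 3 1 3 3

2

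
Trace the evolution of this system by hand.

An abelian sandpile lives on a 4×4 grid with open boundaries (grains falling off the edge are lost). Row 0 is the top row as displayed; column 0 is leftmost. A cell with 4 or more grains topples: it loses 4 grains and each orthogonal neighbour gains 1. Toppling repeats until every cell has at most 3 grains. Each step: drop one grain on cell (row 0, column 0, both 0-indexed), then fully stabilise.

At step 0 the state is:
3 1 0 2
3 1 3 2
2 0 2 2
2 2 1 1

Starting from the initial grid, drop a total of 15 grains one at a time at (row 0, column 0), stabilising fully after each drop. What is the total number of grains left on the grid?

t=0: 3 1 0 2
3 1 3 2
2 0 2 2
2 2 1 1
t=1: 1 2 0 2
0 2 3 2
3 0 2 2
2 2 1 1
t=2: 2 2 0 2
0 2 3 2
3 0 2 2
2 2 1 1
t=3: 3 2 0 2
0 2 3 2
3 0 2 2
2 2 1 1
t=4: 0 3 0 2
1 2 3 2
3 0 2 2
2 2 1 1
t=5: 1 3 0 2
1 2 3 2
3 0 2 2
2 2 1 1
t=6: 2 3 0 2
1 2 3 2
3 0 2 2
2 2 1 1
t=7: 3 3 0 2
1 2 3 2
3 0 2 2
2 2 1 1
t=8: 1 0 1 2
2 3 3 2
3 0 2 2
2 2 1 1
t=9: 2 0 1 2
2 3 3 2
3 0 2 2
2 2 1 1
t=10: 3 0 1 2
2 3 3 2
3 0 2 2
2 2 1 1
t=11: 0 1 1 2
3 3 3 2
3 0 2 2
2 2 1 1
t=12: 1 1 1 2
3 3 3 2
3 0 2 2
2 2 1 1
t=13: 2 1 1 2
3 3 3 2
3 0 2 2
2 2 1 1
t=14: 3 1 1 2
3 3 3 2
3 0 2 2
2 2 1 1
t=15: 1 3 2 2
2 1 0 3
0 2 3 2
3 2 1 1

28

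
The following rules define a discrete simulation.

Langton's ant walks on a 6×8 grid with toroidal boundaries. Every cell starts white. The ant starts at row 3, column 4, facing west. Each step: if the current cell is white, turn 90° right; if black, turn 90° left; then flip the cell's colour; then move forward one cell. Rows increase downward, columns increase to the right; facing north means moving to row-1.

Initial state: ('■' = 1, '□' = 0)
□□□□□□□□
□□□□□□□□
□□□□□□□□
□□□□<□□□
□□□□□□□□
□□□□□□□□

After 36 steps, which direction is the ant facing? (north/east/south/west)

t=0: □□□□□□□□
□□□□□□□□
□□□□□□□□
□□□□<□□□
□□□□□□□□
□□□□□□□□
t=1: □□□□□□□□
□□□□□□□□
□□□□^□□□
□□□□■□□□
□□□□□□□□
□□□□□□□□
t=2: □□□□□□□□
□□□□□□□□
□□□□■>□□
□□□□■□□□
□□□□□□□□
□□□□□□□□
t=3: □□□□□□□□
□□□□□□□□
□□□□■■□□
□□□□■v□□
□□□□□□□□
□□□□□□□□
t=4: □□□□□□□□
□□□□□□□□
□□□□■■□□
□□□□<■□□
□□□□□□□□
□□□□□□□□
t=5: □□□□□□□□
□□□□□□□□
□□□□■■□□
□□□□□■□□
□□□□v□□□
□□□□□□□□
t=6: □□□□□□□□
□□□□□□□□
□□□□■■□□
□□□□□■□□
□□□<■□□□
□□□□□□□□
t=7: □□□□□□□□
□□□□□□□□
□□□□■■□□
□□□^□■□□
□□□■■□□□
□□□□□□□□
t=8: □□□□□□□□
□□□□□□□□
□□□□■■□□
□□□■>■□□
□□□■■□□□
□□□□□□□□
t=9: □□□□□□□□
□□□□□□□□
□□□□■■□□
□□□■■■□□
□□□■v□□□
□□□□□□□□
t=10: □□□□□□□□
□□□□□□□□
□□□□■■□□
□□□■■■□□
□□□■□>□□
□□□□□□□□
t=11: □□□□□□□□
□□□□□□□□
□□□□■■□□
□□□■■■□□
□□□■□■□□
□□□□□v□□
t=12: □□□□□□□□
□□□□□□□□
□□□□■■□□
□□□■■■□□
□□□■□■□□
□□□□<■□□
t=13: □□□□□□□□
□□□□□□□□
□□□□■■□□
□□□■■■□□
□□□■^■□□
□□□□■■□□
t=14: □□□□□□□□
□□□□□□□□
□□□□■■□□
□□□■■■□□
□□□■■>□□
□□□□■■□□
t=15: □□□□□□□□
□□□□□□□□
□□□□■■□□
□□□■■^□□
□□□■■□□□
□□□□■■□□
t=16: □□□□□□□□
□□□□□□□□
□□□□■■□□
□□□■<□□□
□□□■■□□□
□□□□■■□□
t=17: □□□□□□□□
□□□□□□□□
□□□□■■□□
□□□■□□□□
□□□■v□□□
□□□□■■□□
t=18: □□□□□□□□
□□□□□□□□
□□□□■■□□
□□□■□□□□
□□□■□>□□
□□□□■■□□
t=19: □□□□□□□□
□□□□□□□□
□□□□■■□□
□□□■□□□□
□□□■□■□□
□□□□■v□□
t=20: □□□□□□□□
□□□□□□□□
□□□□■■□□
□□□■□□□□
□□□■□■□□
□□□□■□>□
t=21: □□□□□□v□
□□□□□□□□
□□□□■■□□
□□□■□□□□
□□□■□■□□
□□□□■□■□
t=22: □□□□□<■□
□□□□□□□□
□□□□■■□□
□□□■□□□□
□□□■□■□□
□□□□■□■□
t=23: □□□□□■■□
□□□□□□□□
□□□□■■□□
□□□■□□□□
□□□■□■□□
□□□□■^■□
t=24: □□□□□■■□
□□□□□□□□
□□□□■■□□
□□□■□□□□
□□□■□■□□
□□□□■■>□
t=25: □□□□□■■□
□□□□□□□□
□□□□■■□□
□□□■□□□□
□□□■□■^□
□□□□■■□□
t=26: □□□□□■■□
□□□□□□□□
□□□□■■□□
□□□■□□□□
□□□■□■■>
□□□□■■□□
t=27: □□□□□■■□
□□□□□□□□
□□□□■■□□
□□□■□□□□
□□□■□■■■
□□□□■■□v
t=28: □□□□□■■□
□□□□□□□□
□□□□■■□□
□□□■□□□□
□□□■□■■■
□□□□■■<■
t=29: □□□□□■■□
□□□□□□□□
□□□□■■□□
□□□■□□□□
□□□■□■^■
□□□□■■■■
t=30: □□□□□■■□
□□□□□□□□
□□□□■■□□
□□□■□□□□
□□□■□<□■
□□□□■■■■
t=31: □□□□□■■□
□□□□□□□□
□□□□■■□□
□□□■□□□□
□□□■□□□■
□□□□■v■■
t=32: □□□□□■■□
□□□□□□□□
□□□□■■□□
□□□■□□□□
□□□■□□□■
□□□□■□>■
t=33: □□□□□■■□
□□□□□□□□
□□□□■■□□
□□□■□□□□
□□□■□□^■
□□□□■□□■
t=34: □□□□□■■□
□□□□□□□□
□□□□■■□□
□□□■□□□□
□□□■□□■>
□□□□■□□■
t=35: □□□□□■■□
□□□□□□□□
□□□□■■□□
□□□■□□□^
□□□■□□■□
□□□□■□□■
t=36: □□□□□■■□
□□□□□□□□
□□□□■■□□
>□□■□□□■
□□□■□□■□
□□□□■□□■

east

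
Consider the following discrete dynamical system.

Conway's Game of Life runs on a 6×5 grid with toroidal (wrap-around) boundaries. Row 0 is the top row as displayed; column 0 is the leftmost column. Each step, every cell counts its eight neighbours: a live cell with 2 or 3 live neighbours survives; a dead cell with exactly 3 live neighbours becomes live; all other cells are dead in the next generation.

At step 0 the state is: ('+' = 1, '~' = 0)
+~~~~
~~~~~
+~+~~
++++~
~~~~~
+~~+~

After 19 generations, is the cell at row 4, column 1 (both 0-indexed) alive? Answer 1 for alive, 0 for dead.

gen 0: +~~~~
~~~~~
+~+~~
++++~
~~~~~
+~~+~
gen 1: ~~~~+
~+~~~
+~+++
+~+++
+~~+~
~~~~+
gen 2: +~~~~
~++~~
~~~~~
~~~~~
+++~~
+~~++
gen 3: +~++~
~+~~~
~~~~~
~+~~~
++++~
~~++~
gen 4: ~~~++
~++~~
~~~~~
++~~~
+~~++
+~~~~
gen 5: +++++
~~++~
+~+~~
++~~~
~~~~~
+~~~~
gen 6: +~~~~
~~~~~
+~+++
++~~~
++~~~
+~++~
gen 7: ~+~~+
++~+~
+~+++
~~~+~
~~~~~
+~+~~
gen 8: ~~~++
~~~~~
+~~~~
~~++~
~~~~~
++~~~
gen 9: +~~~+
~~~~+
~~~~~
~~~~~
~++~~
+~~~+
gen 10: ~~~+~
+~~~+
~~~~~
~~~~~
++~~~
~~~++
gen 11: +~~+~
~~~~+
~~~~~
~~~~~
+~~~+
+~+++
gen 12: +++~~
~~~~+
~~~~~
~~~~~
++~~~
~~+~~
gen 13: ++++~
++~~~
~~~~~
~~~~~
~+~~~
~~+~~
gen 14: +~~++
+~~~+
~~~~~
~~~~~
~~~~~
+~~+~
gen 15: ~+~+~
+~~+~
~~~~~
~~~~~
~~~~~
+~~+~
gen 16: ++~+~
~~+~+
~~~~~
~~~~~
~~~~~
~~+~+
gen 17: ++~~~
+++++
~~~~~
~~~~~
~~~~~
+++++
gen 18: ~~~~~
~~+++
+++++
~~~~~
+++++
~~+++
gen 19: ~~~~~
~~~~~
++~~~
~~~~~
++~~~
~~~~~

1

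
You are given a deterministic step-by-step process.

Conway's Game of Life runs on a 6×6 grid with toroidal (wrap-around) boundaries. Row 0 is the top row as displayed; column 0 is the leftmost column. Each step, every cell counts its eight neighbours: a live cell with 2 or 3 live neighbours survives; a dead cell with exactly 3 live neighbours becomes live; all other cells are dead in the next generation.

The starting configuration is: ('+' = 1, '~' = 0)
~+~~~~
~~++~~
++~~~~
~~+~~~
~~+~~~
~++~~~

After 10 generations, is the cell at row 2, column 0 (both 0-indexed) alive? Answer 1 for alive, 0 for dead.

[0] ~+~~~~
~~++~~
++~~~~
~~+~~~
~~+~~~
~++~~~
[1] ~+~+~~
+~+~~~
~+~+~~
~~+~~~
~~++~~
~++~~~
[2] +~~+~~
+~~+~~
~+~+~~
~+~~~~
~~~+~~
~+~~~~
[3] +++~~~
++~++~
++~~~~
~~~~~~
~~+~~~
~~+~~~
[4] +~~~~+
~~~+~~
+++~~+
~+~~~~
~~~~~~
~~++~~
[5] ~~+++~
~~+~+~
+++~~~
~++~~~
~~+~~~
~~~~~~
[6] ~~+~+~
~~~~++
+~~~~~
+~~+~~
~++~~~
~~+~~~
[7] ~~~~++
~~~+++
+~~~+~
+~+~~~
~+++~~
~~+~~~
[8] ~~~~~+
+~~+~~
++~~+~
+~+~~+
~~~+~~
~++~+~
[9] ++++++
++~~+~
~~+++~
+~++++
+~~+++
~~+++~
[10] ~~~~~~
~~~~~~
~~~~~~
+~~~~~
+~~~~~
~~~~~~

0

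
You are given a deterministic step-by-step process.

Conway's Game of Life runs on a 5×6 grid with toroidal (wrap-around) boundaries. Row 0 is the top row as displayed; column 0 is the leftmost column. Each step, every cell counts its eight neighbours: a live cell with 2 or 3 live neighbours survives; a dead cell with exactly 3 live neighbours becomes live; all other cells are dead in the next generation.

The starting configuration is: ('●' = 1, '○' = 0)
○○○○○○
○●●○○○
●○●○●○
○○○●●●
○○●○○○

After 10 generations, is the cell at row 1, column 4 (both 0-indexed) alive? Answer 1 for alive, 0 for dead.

step 0: ○○○○○○
○●●○○○
●○●○●○
○○○●●●
○○●○○○
step 1: ○●●○○○
○●●●○○
●○●○●○
○●●○●●
○○○●●○
step 2: ○●○○●○
●○○○○○
●○○○●○
●●●○○○
●○○○●●
step 3: ○●○○●○
●●○○○○
●○○○○○
○○○●●○
○○●●●○
step 4: ●●○○●●
●●○○○●
●●○○○●
○○●○●●
○○●○○●
step 5: ○○●○●○
○○●○○○
○○●○○○
○○●●●○
○○●○○○
step 6: ○●●○○○
○●●○○○
○●●○○○
○●●○○○
○●●○●○
step 7: ●○○○○○
●○○●○○
●○○●○○
●○○○○○
●○○○○○
step 8: ●●○○○●
●●○○○●
●●○○○●
●●○○○●
●●○○○●
step 9: ○○●○●○
○○●○●○
○○●○●○
○○●○●○
○○●○●○
step 10: ○●●○●●
○●●○●●
○●●○●●
○●●○●●
○●●○●●

1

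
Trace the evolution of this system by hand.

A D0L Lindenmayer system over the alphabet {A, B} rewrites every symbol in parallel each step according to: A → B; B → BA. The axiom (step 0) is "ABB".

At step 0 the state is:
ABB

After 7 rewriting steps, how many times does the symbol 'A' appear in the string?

34

t=0: ABB
t=1: BBABA
t=2: BABABBAB
t=3: BABBABBABABBA
t=4: BABBABABBABABBABBABAB
t=5: BABBABABBABBABABBABBABABBABABBABBA
t=6: BABBABABBABBABABBABABBABBABABBABABBABBABABBABBABABBABAB
t=7: BABBABABBABBABABBABABBABBABABBABBABABBABABBABBABABBABBABABBABABBABBABABBABABBABBABABBABBA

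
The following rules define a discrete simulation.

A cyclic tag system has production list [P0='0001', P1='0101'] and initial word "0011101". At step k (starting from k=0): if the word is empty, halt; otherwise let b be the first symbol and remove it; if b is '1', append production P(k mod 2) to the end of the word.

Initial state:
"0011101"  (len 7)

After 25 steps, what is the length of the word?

18

t=0: "0011101"  (len 7)
t=1: "011101"  (len 6)
t=2: "11101"  (len 5)
t=3: "11010001"  (len 8)
t=4: "10100010101"  (len 11)
t=5: "01000101010001"  (len 14)
t=6: "1000101010001"  (len 13)
t=7: "0001010100010001"  (len 16)
t=8: "001010100010001"  (len 15)
t=9: "01010100010001"  (len 14)
t=10: "1010100010001"  (len 13)
t=11: "0101000100010001"  (len 16)
t=12: "101000100010001"  (len 15)
t=13: "010001000100010001"  (len 18)
t=14: "10001000100010001"  (len 17)
t=15: "00010001000100010001"  (len 20)
t=16: "0010001000100010001"  (len 19)
t=17: "010001000100010001"  (len 18)
t=18: "10001000100010001"  (len 17)
t=19: "00010001000100010001"  (len 20)
t=20: "0010001000100010001"  (len 19)
t=21: "010001000100010001"  (len 18)
t=22: "10001000100010001"  (len 17)
t=23: "00010001000100010001"  (len 20)
t=24: "0010001000100010001"  (len 19)
t=25: "010001000100010001"  (len 18)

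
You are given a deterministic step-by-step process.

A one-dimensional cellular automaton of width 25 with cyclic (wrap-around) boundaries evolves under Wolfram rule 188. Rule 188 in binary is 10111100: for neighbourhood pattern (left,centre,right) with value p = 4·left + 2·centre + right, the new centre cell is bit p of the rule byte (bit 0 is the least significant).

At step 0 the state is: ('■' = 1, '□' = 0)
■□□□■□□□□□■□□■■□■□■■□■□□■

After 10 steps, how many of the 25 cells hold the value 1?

21

[0] ■□□□■□□□□□■□□■■□■□■■□■□□■
[1] □■□□■■□□□□■■□■□■■■■□■■■□■
[2] ■■■□■□■□□□■□■■■■■■□■■■□■■
[3] ■■□■■■■■□□■■■■■■■□■■■□■■■
[4] ■□■■■■■□■□■■■■■■□■■■□■■■■
[5] □■■■■■□■■■■■■■■□■■■□■■■■■
[6] ■■■■■□■■■■■■■■□■■■□■■■■■□
[7] ■■■■□■■■■■■■■□■■■□■■■■■□■
[8] ■■■□■■■■■■■■□■■■□■■■■■□■■
[9] ■■□■■■■■■■■□■■■□■■■■■□■■■
[10] ■□■■■■■■■■□■■■□■■■■■□■■■■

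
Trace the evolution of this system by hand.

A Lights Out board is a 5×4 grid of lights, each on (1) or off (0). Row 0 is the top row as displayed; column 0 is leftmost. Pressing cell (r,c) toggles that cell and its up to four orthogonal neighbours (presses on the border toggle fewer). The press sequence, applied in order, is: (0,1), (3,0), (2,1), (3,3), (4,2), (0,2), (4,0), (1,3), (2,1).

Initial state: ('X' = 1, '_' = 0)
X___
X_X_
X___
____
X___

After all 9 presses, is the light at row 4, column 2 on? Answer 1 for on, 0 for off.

1

t=0: X___
X_X_
X___
____
X___
t=1: _XX_
XXX_
X___
____
X___
t=2: _XX_
XXX_
____
XX__
____
t=3: _XX_
X_X_
XXX_
X___
____
t=4: _XX_
X_X_
XXXX
X_XX
___X
t=5: _XX_
X_X_
XXXX
X__X
_XX_
t=6: ___X
X___
XXXX
X__X
_XX_
t=7: ___X
X___
XXXX
___X
X_X_
t=8: ____
X_XX
XXX_
___X
X_X_
t=9: ____
XXXX
____
_X_X
X_X_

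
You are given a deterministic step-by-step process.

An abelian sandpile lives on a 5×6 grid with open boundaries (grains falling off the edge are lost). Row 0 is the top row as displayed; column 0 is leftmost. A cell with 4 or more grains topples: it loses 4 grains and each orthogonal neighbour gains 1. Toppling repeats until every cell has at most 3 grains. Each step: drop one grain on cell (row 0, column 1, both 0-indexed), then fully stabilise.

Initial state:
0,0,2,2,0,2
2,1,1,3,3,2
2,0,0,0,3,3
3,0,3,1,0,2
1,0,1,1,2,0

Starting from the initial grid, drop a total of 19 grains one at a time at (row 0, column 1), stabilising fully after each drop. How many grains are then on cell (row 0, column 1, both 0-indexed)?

2

gen 0: 0,0,2,2,0,2
2,1,1,3,3,2
2,0,0,0,3,3
3,0,3,1,0,2
1,0,1,1,2,0
gen 1: 0,1,2,2,0,2
2,1,1,3,3,2
2,0,0,0,3,3
3,0,3,1,0,2
1,0,1,1,2,0
gen 2: 0,2,2,2,0,2
2,1,1,3,3,2
2,0,0,0,3,3
3,0,3,1,0,2
1,0,1,1,2,0
gen 3: 0,3,2,2,0,2
2,1,1,3,3,2
2,0,0,0,3,3
3,0,3,1,0,2
1,0,1,1,2,0
gen 4: 1,0,3,2,0,2
2,2,1,3,3,2
2,0,0,0,3,3
3,0,3,1,0,2
1,0,1,1,2,0
gen 5: 1,1,3,2,0,2
2,2,1,3,3,2
2,0,0,0,3,3
3,0,3,1,0,2
1,0,1,1,2,0
gen 6: 1,2,3,2,0,2
2,2,1,3,3,2
2,0,0,0,3,3
3,0,3,1,0,2
1,0,1,1,2,0
gen 7: 1,3,3,2,0,2
2,2,1,3,3,2
2,0,0,0,3,3
3,0,3,1,0,2
1,0,1,1,2,0
gen 8: 2,1,0,3,0,2
2,3,2,3,3,2
2,0,0,0,3,3
3,0,3,1,0,2
1,0,1,1,2,0
gen 9: 2,2,0,3,0,2
2,3,2,3,3,2
2,0,0,0,3,3
3,0,3,1,0,2
1,0,1,1,2,0
gen 10: 2,3,0,3,0,2
2,3,2,3,3,2
2,0,0,0,3,3
3,0,3,1,0,2
1,0,1,1,2,0
gen 11: 3,1,1,3,0,2
3,0,3,3,3,2
2,1,0,0,3,3
3,0,3,1,0,2
1,0,1,1,2,0
gen 12: 3,2,1,3,0,2
3,0,3,3,3,2
2,1,0,0,3,3
3,0,3,1,0,2
1,0,1,1,2,0
gen 13: 3,3,1,3,0,2
3,0,3,3,3,2
2,1,0,0,3,3
3,0,3,1,0,2
1,0,1,1,2,0
gen 14: 1,1,2,3,0,2
0,2,3,3,3,2
3,1,0,0,3,3
3,0,3,1,0,2
1,0,1,1,2,0
gen 15: 1,2,2,3,0,2
0,2,3,3,3,2
3,1,0,0,3,3
3,0,3,1,0,2
1,0,1,1,2,0
gen 16: 1,3,2,3,0,2
0,2,3,3,3,2
3,1,0,0,3,3
3,0,3,1,0,2
1,0,1,1,2,0
gen 17: 2,0,3,3,0,2
0,3,3,3,3,2
3,1,0,0,3,3
3,0,3,1,0,2
1,0,1,1,2,0
gen 18: 2,1,3,3,0,2
0,3,3,3,3,2
3,1,0,0,3,3
3,0,3,1,0,2
1,0,1,1,2,0
gen 19: 2,2,3,3,0,2
0,3,3,3,3,2
3,1,0,0,3,3
3,0,3,1,0,2
1,0,1,1,2,0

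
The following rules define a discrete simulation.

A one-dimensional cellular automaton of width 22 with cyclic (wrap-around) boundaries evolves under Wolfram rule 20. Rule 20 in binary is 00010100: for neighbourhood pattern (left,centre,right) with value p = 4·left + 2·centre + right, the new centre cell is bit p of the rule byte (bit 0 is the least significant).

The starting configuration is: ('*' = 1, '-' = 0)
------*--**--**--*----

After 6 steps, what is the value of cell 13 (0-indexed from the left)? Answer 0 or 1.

gen 0: ------*--**--**--*----
gen 1: ------**---*---*-**---
gen 2: --------*--**--*---*--
gen 3: --------**---*-**--**-
gen 4: ----------*--*---*---*
gen 5: *---------**-**--**--*
gen 6: -*-------------*---*--

0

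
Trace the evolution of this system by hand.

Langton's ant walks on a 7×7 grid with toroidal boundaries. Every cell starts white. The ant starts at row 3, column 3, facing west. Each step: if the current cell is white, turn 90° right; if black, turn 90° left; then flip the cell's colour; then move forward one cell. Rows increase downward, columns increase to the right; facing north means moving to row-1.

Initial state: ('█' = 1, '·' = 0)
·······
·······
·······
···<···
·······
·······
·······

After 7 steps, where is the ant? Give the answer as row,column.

3,2

k=0  ·······
·······
·······
···<···
·······
·······
·······
k=1  ·······
·······
···^···
···█···
·······
·······
·······
k=2  ·······
·······
···█>··
···█···
·······
·······
·······
k=3  ·······
·······
···██··
···█v··
·······
·······
·······
k=4  ·······
·······
···██··
···<█··
·······
·······
·······
k=5  ·······
·······
···██··
····█··
···v···
·······
·······
k=6  ·······
·······
···██··
····█··
··<█···
·······
·······
k=7  ·······
·······
···██··
··^·█··
··██···
·······
·······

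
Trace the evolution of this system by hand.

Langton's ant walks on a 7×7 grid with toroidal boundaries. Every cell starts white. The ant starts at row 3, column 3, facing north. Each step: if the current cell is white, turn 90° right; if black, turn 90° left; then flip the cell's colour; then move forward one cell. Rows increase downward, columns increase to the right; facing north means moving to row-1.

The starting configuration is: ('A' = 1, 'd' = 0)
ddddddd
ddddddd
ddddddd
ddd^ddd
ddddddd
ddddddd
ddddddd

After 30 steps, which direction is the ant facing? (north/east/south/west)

k=0  ddddddd
ddddddd
ddddddd
ddd^ddd
ddddddd
ddddddd
ddddddd
k=1  ddddddd
ddddddd
ddddddd
dddA>dd
ddddddd
ddddddd
ddddddd
k=2  ddddddd
ddddddd
ddddddd
dddAAdd
ddddvdd
ddddddd
ddddddd
k=3  ddddddd
ddddddd
ddddddd
dddAAdd
ddd<Add
ddddddd
ddddddd
k=4  ddddddd
ddddddd
ddddddd
ddd^Add
dddAAdd
ddddddd
ddddddd
k=5  ddddddd
ddddddd
ddddddd
dd<dAdd
dddAAdd
ddddddd
ddddddd
k=6  ddddddd
ddddddd
dd^dddd
ddAdAdd
dddAAdd
ddddddd
ddddddd
k=7  ddddddd
ddddddd
ddA>ddd
ddAdAdd
dddAAdd
ddddddd
ddddddd
k=8  ddddddd
ddddddd
ddAAddd
ddAvAdd
dddAAdd
ddddddd
ddddddd
k=9  ddddddd
ddddddd
ddAAddd
dd<AAdd
dddAAdd
ddddddd
ddddddd
k=10  ddddddd
ddddddd
ddAAddd
dddAAdd
ddvAAdd
ddddddd
ddddddd
k=11  ddddddd
ddddddd
ddAAddd
dddAAdd
d<AAAdd
ddddddd
ddddddd
k=12  ddddddd
ddddddd
ddAAddd
d^dAAdd
dAAAAdd
ddddddd
ddddddd
k=13  ddddddd
ddddddd
ddAAddd
dA>AAdd
dAAAAdd
ddddddd
ddddddd
k=14  ddddddd
ddddddd
ddAAddd
dAAAAdd
dAvAAdd
ddddddd
ddddddd
k=15  ddddddd
ddddddd
ddAAddd
dAAAAdd
dAd>Add
ddddddd
ddddddd
k=16  ddddddd
ddddddd
ddAAddd
dAA^Add
dAddAdd
ddddddd
ddddddd
k=17  ddddddd
ddddddd
ddAAddd
dA<dAdd
dAddAdd
ddddddd
ddddddd
k=18  ddddddd
ddddddd
ddAAddd
dAddAdd
dAvdAdd
ddddddd
ddddddd
k=19  ddddddd
ddddddd
ddAAddd
dAddAdd
d<AdAdd
ddddddd
ddddddd
k=20  ddddddd
ddddddd
ddAAddd
dAddAdd
ddAdAdd
dvddddd
ddddddd
k=21  ddddddd
ddddddd
ddAAddd
dAddAdd
ddAdAdd
<Addddd
ddddddd
k=22  ddddddd
ddddddd
ddAAddd
dAddAdd
^dAdAdd
AAddddd
ddddddd
k=23  ddddddd
ddddddd
ddAAddd
dAddAdd
A>AdAdd
AAddddd
ddddddd
k=24  ddddddd
ddddddd
ddAAddd
dAddAdd
AAAdAdd
Avddddd
ddddddd
k=25  ddddddd
ddddddd
ddAAddd
dAddAdd
AAAdAdd
Ad>dddd
ddddddd
k=26  ddddddd
ddddddd
ddAAddd
dAddAdd
AAAdAdd
AdAdddd
ddvdddd
k=27  ddddddd
ddddddd
ddAAddd
dAddAdd
AAAdAdd
AdAdddd
d<Adddd
k=28  ddddddd
ddddddd
ddAAddd
dAddAdd
AAAdAdd
A^Adddd
dAAdddd
k=29  ddddddd
ddddddd
ddAAddd
dAddAdd
AAAdAdd
AA>dddd
dAAdddd
k=30  ddddddd
ddddddd
ddAAddd
dAddAdd
AA^dAdd
AAddddd
dAAdddd

north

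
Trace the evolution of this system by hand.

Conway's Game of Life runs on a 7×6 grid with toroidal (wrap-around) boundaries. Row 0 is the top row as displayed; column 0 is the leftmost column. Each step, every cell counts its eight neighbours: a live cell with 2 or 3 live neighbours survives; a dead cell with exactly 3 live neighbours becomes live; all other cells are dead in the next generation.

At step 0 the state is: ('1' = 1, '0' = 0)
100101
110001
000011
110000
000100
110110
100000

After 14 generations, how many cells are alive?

4

k=0  100101
110001
000011
110000
000100
110110
100000
k=1  000010
010000
000010
100011
000111
111111
001100
k=2  001100
000000
100010
100000
000000
110000
100000
k=3  000000
000100
000001
000001
110000
110000
101000
k=4  000000
000000
000010
000001
010001
001001
100000
k=5  000000
000000
000000
100011
000011
010001
000000
k=6  000000
000000
000001
100010
000000
100011
000000
k=7  000000
000000
000001
000001
100010
000001
000001
k=8  000000
000000
000000
100011
100010
100011
000000
k=9  000000
000000
000001
100010
010100
100010
000001
k=10  000000
000000
000001
100011
110110
100011
000001
k=11  000000
000000
100011
010100
010100
010100
100011
k=12  000001
000001
100011
010101
110110
010101
100011
k=13  000000
000000
000000
010100
010100
010100
000000
k=14  000000
000000
000000
000000
110110
000000
000000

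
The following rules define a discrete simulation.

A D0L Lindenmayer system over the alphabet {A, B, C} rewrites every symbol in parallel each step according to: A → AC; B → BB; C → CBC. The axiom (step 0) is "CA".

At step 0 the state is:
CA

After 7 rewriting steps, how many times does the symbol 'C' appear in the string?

255

k=0  CA
k=1  CBCAC
k=2  CBCBBCBCACCBC
k=3  CBCBBCBCBBBBCBCBBCBCACCBCCBCBBCBC
k=4  CBCBBCBCBBBBCBCBBCBCBBBBBBBBCBCBBCBCBBBBCBCBBCBCACCBCCBCBBCBCCBCBBCBCBBBBCBCBBCBC
k=5  CBCBBCBCBBBBCBCBBCBCBBBBBBBBCBCBBCBCBBBBCBCBBCBCBBBBBBBBBB…BBCBCBBCBCCBCBBCBCBBBBCBCBBCBCBBBBBBBBCBCBBCBCBBBBCBCBBCBC  (len 193)
k=6  CBCBBCBCBBBBCBCBBCBCBBBBBBBBCBCBBCBCBBBBCBCBBCBCBBBBBBBBBB…BBBBBBBBBBCBCBBCBCBBBBCBCBBCBCBBBBBBBBCBCBBCBCBBBBCBCBBCBC  (len 449)
k=7  CBCBBCBCBBBBCBCBBCBCBBBBBBBBCBCBBCBCBBBBCBCBBCBCBBBBBBBBBB…BBBBBBBBBBCBCBBCBCBBBBCBCBBCBCBBBBBBBBCBCBBCBCBBBBCBCBBCBC  (len 1025)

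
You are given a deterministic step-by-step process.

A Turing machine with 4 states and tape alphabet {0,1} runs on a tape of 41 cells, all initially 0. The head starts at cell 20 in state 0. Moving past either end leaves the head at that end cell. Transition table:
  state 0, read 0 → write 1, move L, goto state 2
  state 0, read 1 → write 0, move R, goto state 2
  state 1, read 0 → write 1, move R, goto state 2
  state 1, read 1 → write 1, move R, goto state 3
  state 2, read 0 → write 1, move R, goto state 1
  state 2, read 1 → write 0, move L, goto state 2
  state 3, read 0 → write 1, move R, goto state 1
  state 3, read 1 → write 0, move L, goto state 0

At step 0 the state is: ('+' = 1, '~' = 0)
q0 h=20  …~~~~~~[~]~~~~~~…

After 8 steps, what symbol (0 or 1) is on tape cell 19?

1

[0] q0 h=20  …~~~~~~[~]~~~~~~…
[1] q2 h=19  …~~~~~~[~]+~~~~~…
[2] q1 h=20  …~~~~~+[+]~~~~~~…
[3] q3 h=21  …~~~~++[~]~~~~~~…
[4] q1 h=22  …~~~+++[~]~~~~~~…
[5] q2 h=23  …~~++++[~]~~~~~~…
[6] q1 h=24  …~+++++[~]~~~~~~…
[7] q2 h=25  …++++++[~]~~~~~~…
[8] q1 h=26  …++++++[~]~~~~~~…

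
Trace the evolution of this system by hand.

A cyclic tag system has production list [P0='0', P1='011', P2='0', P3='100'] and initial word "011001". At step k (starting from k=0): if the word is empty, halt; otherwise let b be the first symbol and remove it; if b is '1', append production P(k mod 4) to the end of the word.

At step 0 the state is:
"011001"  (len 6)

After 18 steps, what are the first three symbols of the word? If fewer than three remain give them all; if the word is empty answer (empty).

000

t=0: "011001"  (len 6)
t=1: "11001"  (len 5)
t=2: "1001011"  (len 7)
t=3: "0010110"  (len 7)
t=4: "010110"  (len 6)
t=5: "10110"  (len 5)
t=6: "0110011"  (len 7)
t=7: "110011"  (len 6)
t=8: "10011100"  (len 8)
t=9: "00111000"  (len 8)
t=10: "0111000"  (len 7)
t=11: "111000"  (len 6)
t=12: "11000100"  (len 8)
t=13: "10001000"  (len 8)
t=14: "0001000011"  (len 10)
t=15: "001000011"  (len 9)
t=16: "01000011"  (len 8)
t=17: "1000011"  (len 7)
t=18: "000011011"  (len 9)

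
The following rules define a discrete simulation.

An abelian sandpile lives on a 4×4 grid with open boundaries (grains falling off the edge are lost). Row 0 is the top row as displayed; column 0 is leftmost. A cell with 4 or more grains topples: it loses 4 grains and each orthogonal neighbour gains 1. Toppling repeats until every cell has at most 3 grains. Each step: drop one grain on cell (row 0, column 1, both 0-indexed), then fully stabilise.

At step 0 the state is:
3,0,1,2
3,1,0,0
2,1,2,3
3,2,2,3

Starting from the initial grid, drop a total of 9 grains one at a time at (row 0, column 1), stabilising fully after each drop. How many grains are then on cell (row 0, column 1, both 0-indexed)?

3

step 0: 3,0,1,2
3,1,0,0
2,1,2,3
3,2,2,3
step 1: 3,1,1,2
3,1,0,0
2,1,2,3
3,2,2,3
step 2: 3,2,1,2
3,1,0,0
2,1,2,3
3,2,2,3
step 3: 3,3,1,2
3,1,0,0
2,1,2,3
3,2,2,3
step 4: 1,1,2,2
0,3,0,0
3,1,2,3
3,2,2,3
step 5: 1,2,2,2
0,3,0,0
3,1,2,3
3,2,2,3
step 6: 1,3,2,2
0,3,0,0
3,1,2,3
3,2,2,3
step 7: 2,1,3,2
1,0,1,0
3,2,2,3
3,2,2,3
step 8: 2,2,3,2
1,0,1,0
3,2,2,3
3,2,2,3
step 9: 2,3,3,2
1,0,1,0
3,2,2,3
3,2,2,3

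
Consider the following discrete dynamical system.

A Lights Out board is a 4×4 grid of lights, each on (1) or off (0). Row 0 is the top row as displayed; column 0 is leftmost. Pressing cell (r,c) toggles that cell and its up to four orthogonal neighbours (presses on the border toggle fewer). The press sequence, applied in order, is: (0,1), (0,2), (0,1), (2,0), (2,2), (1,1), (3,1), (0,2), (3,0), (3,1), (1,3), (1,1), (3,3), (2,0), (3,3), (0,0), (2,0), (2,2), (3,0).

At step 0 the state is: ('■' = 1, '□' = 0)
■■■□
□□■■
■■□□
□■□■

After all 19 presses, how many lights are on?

6

0) ■■■□
□□■■
■■□□
□■□■
1) □□□□
□■■■
■■□□
□■□■
2) □■■■
□■□■
■■□□
□■□■
3) ■□□■
□□□■
■■□□
□■□■
4) ■□□■
■□□■
□□□□
■■□■
5) ■□□■
■□■■
□■■■
■■■■
6) ■■□■
□■□■
□□■■
■■■■
7) ■■□■
□■□■
□■■■
□□□■
8) ■□■□
□■■■
□■■■
□□□■
9) ■□■□
□■■■
■■■■
■■□■
10) ■□■□
□■■■
■□■■
□□■■
11) ■□■■
□■□□
■□■□
□□■■
12) ■■■■
■□■□
■■■□
□□■■
13) ■■■■
■□■□
■■■■
□□□□
14) ■■■■
□□■□
□□■■
■□□□
15) ■■■■
□□■□
□□■□
■□■■
16) □□■■
■□■□
□□■□
■□■■
17) □□■■
□□■□
■■■□
□□■■
18) □□■■
□□□□
■□□■
□□□■
19) □□■■
□□□□
□□□■
■■□■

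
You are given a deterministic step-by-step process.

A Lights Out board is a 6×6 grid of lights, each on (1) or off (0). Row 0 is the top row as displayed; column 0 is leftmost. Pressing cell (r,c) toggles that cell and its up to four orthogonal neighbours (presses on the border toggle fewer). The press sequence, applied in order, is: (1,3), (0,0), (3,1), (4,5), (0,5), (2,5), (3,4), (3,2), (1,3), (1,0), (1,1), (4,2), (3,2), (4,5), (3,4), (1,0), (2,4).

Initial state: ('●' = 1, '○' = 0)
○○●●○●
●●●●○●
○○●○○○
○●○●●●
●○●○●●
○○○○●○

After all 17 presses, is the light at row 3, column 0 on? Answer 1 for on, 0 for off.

[0] ○○●●○●
●●●●○●
○○●○○○
○●○●●●
●○●○●●
○○○○●○
[1] ○○●○○●
●●○○●●
○○●●○○
○●○●●●
●○●○●●
○○○○●○
[2] ●●●○○●
○●○○●●
○○●●○○
○●○●●●
●○●○●●
○○○○●○
[3] ●●●○○●
○●○○●●
○●●●○○
●○●●●●
●●●○●●
○○○○●○
[4] ●●●○○●
○●○○●●
○●●●○○
●○●●●○
●●●○○○
○○○○●●
[5] ●●●○●○
○●○○●○
○●●●○○
●○●●●○
●●●○○○
○○○○●●
[6] ●●●○●○
○●○○●●
○●●●●●
●○●●●●
●●●○○○
○○○○●●
[7] ●●●○●○
○●○○●●
○●●●○●
●○●○○○
●●●○●○
○○○○●●
[8] ●●●○●○
○●○○●●
○●○●○●
●●○●○○
●●○○●○
○○○○●●
[9] ●●●●●○
○●●●○●
○●○○○●
●●○●○○
●●○○●○
○○○○●●
[10] ○●●●●○
●○●●○●
●●○○○●
●●○●○○
●●○○●○
○○○○●●
[11] ○○●●●○
○●○●○●
●○○○○●
●●○●○○
●●○○●○
○○○○●●
[12] ○○●●●○
○●○●○●
●○○○○●
●●●●○○
●○●●●○
○○●○●●
[13] ○○●●●○
○●○●○●
●○●○○●
●○○○○○
●○○●●○
○○●○●●
[14] ○○●●●○
○●○●○●
●○●○○●
●○○○○●
●○○●○●
○○●○●○
[15] ○○●●●○
○●○●○●
●○●○●●
●○○●●○
●○○●●●
○○●○●○
[16] ●○●●●○
●○○●○●
○○●○●●
●○○●●○
●○○●●●
○○●○●○
[17] ●○●●●○
●○○●●●
○○●●○○
●○○●○○
●○○●●●
○○●○●○

1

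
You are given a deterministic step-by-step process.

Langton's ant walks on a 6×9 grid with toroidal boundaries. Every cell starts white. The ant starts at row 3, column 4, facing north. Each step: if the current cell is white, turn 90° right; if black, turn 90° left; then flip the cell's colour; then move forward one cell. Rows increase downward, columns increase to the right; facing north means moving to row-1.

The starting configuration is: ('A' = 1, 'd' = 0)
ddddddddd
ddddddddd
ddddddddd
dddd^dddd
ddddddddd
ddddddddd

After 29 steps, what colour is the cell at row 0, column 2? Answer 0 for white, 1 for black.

1

t=0: ddddddddd
ddddddddd
ddddddddd
dddd^dddd
ddddddddd
ddddddddd
t=1: ddddddddd
ddddddddd
ddddddddd
ddddA>ddd
ddddddddd
ddddddddd
t=2: ddddddddd
ddddddddd
ddddddddd
ddddAAddd
dddddvddd
ddddddddd
t=3: ddddddddd
ddddddddd
ddddddddd
ddddAAddd
dddd<Addd
ddddddddd
t=4: ddddddddd
ddddddddd
ddddddddd
dddd^Addd
ddddAAddd
ddddddddd
t=5: ddddddddd
ddddddddd
ddddddddd
ddd<dAddd
ddddAAddd
ddddddddd
t=6: ddddddddd
ddddddddd
ddd^ddddd
dddAdAddd
ddddAAddd
ddddddddd
t=7: ddddddddd
ddddddddd
dddA>dddd
dddAdAddd
ddddAAddd
ddddddddd
t=8: ddddddddd
ddddddddd
dddAAdddd
dddAvAddd
ddddAAddd
ddddddddd
t=9: ddddddddd
ddddddddd
dddAAdddd
ddd<AAddd
ddddAAddd
ddddddddd
t=10: ddddddddd
ddddddddd
dddAAdddd
ddddAAddd
dddvAAddd
ddddddddd
t=11: ddddddddd
ddddddddd
dddAAdddd
ddddAAddd
dd<AAAddd
ddddddddd
t=12: ddddddddd
ddddddddd
dddAAdddd
dd^dAAddd
ddAAAAddd
ddddddddd
t=13: ddddddddd
ddddddddd
dddAAdddd
ddA>AAddd
ddAAAAddd
ddddddddd
t=14: ddddddddd
ddddddddd
dddAAdddd
ddAAAAddd
ddAvAAddd
ddddddddd
t=15: ddddddddd
ddddddddd
dddAAdddd
ddAAAAddd
ddAd>Addd
ddddddddd
t=16: ddddddddd
ddddddddd
dddAAdddd
ddAA^Addd
ddAddAddd
ddddddddd
t=17: ddddddddd
ddddddddd
dddAAdddd
ddA<dAddd
ddAddAddd
ddddddddd
t=18: ddddddddd
ddddddddd
dddAAdddd
ddAddAddd
ddAvdAddd
ddddddddd
t=19: ddddddddd
ddddddddd
dddAAdddd
ddAddAddd
dd<AdAddd
ddddddddd
t=20: ddddddddd
ddddddddd
dddAAdddd
ddAddAddd
dddAdAddd
ddvdddddd
t=21: ddddddddd
ddddddddd
dddAAdddd
ddAddAddd
dddAdAddd
d<Adddddd
t=22: ddddddddd
ddddddddd
dddAAdddd
ddAddAddd
d^dAdAddd
dAAdddddd
t=23: ddddddddd
ddddddddd
dddAAdddd
ddAddAddd
dA>AdAddd
dAAdddddd
t=24: ddddddddd
ddddddddd
dddAAdddd
ddAddAddd
dAAAdAddd
dAvdddddd
t=25: ddddddddd
ddddddddd
dddAAdddd
ddAddAddd
dAAAdAddd
dAd>ddddd
t=26: dddvddddd
ddddddddd
dddAAdddd
ddAddAddd
dAAAdAddd
dAdAddddd
t=27: dd<Addddd
ddddddddd
dddAAdddd
ddAddAddd
dAAAdAddd
dAdAddddd
t=28: ddAAddddd
ddddddddd
dddAAdddd
ddAddAddd
dAAAdAddd
dA^Addddd
t=29: ddAAddddd
ddddddddd
dddAAdddd
ddAddAddd
dAAAdAddd
dAA>ddddd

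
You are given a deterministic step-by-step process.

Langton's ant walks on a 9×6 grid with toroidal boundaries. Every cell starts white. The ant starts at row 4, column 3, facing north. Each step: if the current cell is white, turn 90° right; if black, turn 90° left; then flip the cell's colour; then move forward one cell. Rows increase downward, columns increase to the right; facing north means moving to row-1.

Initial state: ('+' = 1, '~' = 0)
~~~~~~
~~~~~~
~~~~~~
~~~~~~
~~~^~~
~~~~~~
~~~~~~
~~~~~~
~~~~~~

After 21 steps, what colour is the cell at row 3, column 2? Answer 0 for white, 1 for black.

1

t=0: ~~~~~~
~~~~~~
~~~~~~
~~~~~~
~~~^~~
~~~~~~
~~~~~~
~~~~~~
~~~~~~
t=1: ~~~~~~
~~~~~~
~~~~~~
~~~~~~
~~~+>~
~~~~~~
~~~~~~
~~~~~~
~~~~~~
t=2: ~~~~~~
~~~~~~
~~~~~~
~~~~~~
~~~++~
~~~~v~
~~~~~~
~~~~~~
~~~~~~
t=3: ~~~~~~
~~~~~~
~~~~~~
~~~~~~
~~~++~
~~~<+~
~~~~~~
~~~~~~
~~~~~~
t=4: ~~~~~~
~~~~~~
~~~~~~
~~~~~~
~~~^+~
~~~++~
~~~~~~
~~~~~~
~~~~~~
t=5: ~~~~~~
~~~~~~
~~~~~~
~~~~~~
~~<~+~
~~~++~
~~~~~~
~~~~~~
~~~~~~
t=6: ~~~~~~
~~~~~~
~~~~~~
~~^~~~
~~+~+~
~~~++~
~~~~~~
~~~~~~
~~~~~~
t=7: ~~~~~~
~~~~~~
~~~~~~
~~+>~~
~~+~+~
~~~++~
~~~~~~
~~~~~~
~~~~~~
t=8: ~~~~~~
~~~~~~
~~~~~~
~~++~~
~~+v+~
~~~++~
~~~~~~
~~~~~~
~~~~~~
t=9: ~~~~~~
~~~~~~
~~~~~~
~~++~~
~~<++~
~~~++~
~~~~~~
~~~~~~
~~~~~~
t=10: ~~~~~~
~~~~~~
~~~~~~
~~++~~
~~~++~
~~v++~
~~~~~~
~~~~~~
~~~~~~
t=11: ~~~~~~
~~~~~~
~~~~~~
~~++~~
~~~++~
~<+++~
~~~~~~
~~~~~~
~~~~~~
t=12: ~~~~~~
~~~~~~
~~~~~~
~~++~~
~^~++~
~++++~
~~~~~~
~~~~~~
~~~~~~
t=13: ~~~~~~
~~~~~~
~~~~~~
~~++~~
~+>++~
~++++~
~~~~~~
~~~~~~
~~~~~~
t=14: ~~~~~~
~~~~~~
~~~~~~
~~++~~
~++++~
~+v++~
~~~~~~
~~~~~~
~~~~~~
t=15: ~~~~~~
~~~~~~
~~~~~~
~~++~~
~++++~
~+~>+~
~~~~~~
~~~~~~
~~~~~~
t=16: ~~~~~~
~~~~~~
~~~~~~
~~++~~
~++^+~
~+~~+~
~~~~~~
~~~~~~
~~~~~~
t=17: ~~~~~~
~~~~~~
~~~~~~
~~++~~
~+<~+~
~+~~+~
~~~~~~
~~~~~~
~~~~~~
t=18: ~~~~~~
~~~~~~
~~~~~~
~~++~~
~+~~+~
~+v~+~
~~~~~~
~~~~~~
~~~~~~
t=19: ~~~~~~
~~~~~~
~~~~~~
~~++~~
~+~~+~
~<+~+~
~~~~~~
~~~~~~
~~~~~~
t=20: ~~~~~~
~~~~~~
~~~~~~
~~++~~
~+~~+~
~~+~+~
~v~~~~
~~~~~~
~~~~~~
t=21: ~~~~~~
~~~~~~
~~~~~~
~~++~~
~+~~+~
~~+~+~
<+~~~~
~~~~~~
~~~~~~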